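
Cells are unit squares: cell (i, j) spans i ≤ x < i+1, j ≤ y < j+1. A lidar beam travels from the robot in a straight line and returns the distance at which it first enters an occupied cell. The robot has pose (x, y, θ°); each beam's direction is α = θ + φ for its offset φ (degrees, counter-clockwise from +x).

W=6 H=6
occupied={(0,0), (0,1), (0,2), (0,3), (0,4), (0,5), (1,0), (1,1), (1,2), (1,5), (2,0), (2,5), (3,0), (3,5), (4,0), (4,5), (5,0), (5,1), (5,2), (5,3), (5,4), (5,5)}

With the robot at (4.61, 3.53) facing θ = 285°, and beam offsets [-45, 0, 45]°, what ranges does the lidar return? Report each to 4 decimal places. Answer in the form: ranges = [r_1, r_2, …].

ranges = [2.9214, 1.5068, 0.4503]

beam 1: φ=-45°, α=240°
  dir = (cos 240°, sin 240°) = (-0.5000, -0.8660); from cell (4,3)
  next x-line at t=1.2200, next y-line at t=0.6120; Δt_x=2.0000, Δt_y=1.1547
    y: enter (4,2) at t=0.6120
    x: enter (3,2) at t=1.2200
    y: enter (3,1) at t=1.7667
    y: enter (3,0) at t=2.9214 ← occupied
  → r_1 = 2.9214
beam 2: φ=0°, α=285°
  dir = (cos 285°, sin 285°) = (0.2588, -0.9659); from cell (4,3)
  next x-line at t=1.5068, next y-line at t=0.5487; Δt_x=3.8637, Δt_y=1.0353
    y: enter (4,2) at t=0.5487
    x: enter (5,2) at t=1.5068 ← occupied
  → r_2 = 1.5068
beam 3: φ=45°, α=330°
  dir = (cos 330°, sin 330°) = (0.8660, -0.5000); from cell (4,3)
  next x-line at t=0.4503, next y-line at t=1.0600; Δt_x=1.1547, Δt_y=2.0000
    x: enter (5,3) at t=0.4503 ← occupied
  → r_3 = 0.4503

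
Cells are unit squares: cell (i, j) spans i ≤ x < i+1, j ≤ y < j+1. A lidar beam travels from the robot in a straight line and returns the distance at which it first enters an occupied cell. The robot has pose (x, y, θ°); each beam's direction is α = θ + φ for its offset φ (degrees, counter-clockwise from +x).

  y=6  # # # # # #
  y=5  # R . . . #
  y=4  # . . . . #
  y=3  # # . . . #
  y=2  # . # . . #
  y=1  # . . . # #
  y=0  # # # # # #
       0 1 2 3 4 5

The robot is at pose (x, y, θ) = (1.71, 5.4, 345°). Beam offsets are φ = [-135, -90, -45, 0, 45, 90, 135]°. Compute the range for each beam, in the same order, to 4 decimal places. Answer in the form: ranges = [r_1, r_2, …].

ranges = [0.8198, 1.4494, 4.5800, 3.4061, 1.2000, 0.6212, 0.6928]

beam 1: φ=-135°, α=210°
  direction (-0.8660, -0.5000); cell (1,5); t to first gridline: x 0.8198, y 0.8000 (then +1.1547 / +2.0000)
    (1,4) via y @ 0.8000
    (0,4) via x @ 0.8198  # hit
  → r_1 = 0.8198
beam 2: φ=-90°, α=255°
  direction (-0.2588, -0.9659); cell (1,5); t to first gridline: x 2.7432, y 0.4141 (then +3.8637 / +1.0353)
    (1,4) via y @ 0.4141
    (1,3) via y @ 1.4494  # hit
  → r_2 = 1.4494
beam 3: φ=-45°, α=300°
  direction (0.5000, -0.8660); cell (1,5); t to first gridline: x 0.5800, y 0.4619 (then +2.0000 / +1.1547)
    (1,4) via y @ 0.4619
    (2,4) via x @ 0.5800
    (2,3) via y @ 1.6166
    (3,3) via x @ 2.5800
    (3,2) via y @ 2.7713
    (3,1) via y @ 3.9260
    (4,1) via x @ 4.5800  # hit
  → r_3 = 4.5800
beam 4: φ=0°, α=345°
  direction (0.9659, -0.2588); cell (1,5); t to first gridline: x 0.3002, y 1.5455 (then +1.0353 / +3.8637)
    (2,5) via x @ 0.3002
    (3,5) via x @ 1.3355
    (3,4) via y @ 1.5455
    (4,4) via x @ 2.3708
    (5,4) via x @ 3.4061  # hit
  → r_4 = 3.4061
beam 5: φ=45°, α=30°
  direction (0.8660, 0.5000); cell (1,5); t to first gridline: x 0.3349, y 1.2000 (then +1.1547 / +2.0000)
    (2,5) via x @ 0.3349
    (2,6) via y @ 1.2000  # hit
  → r_5 = 1.2000
beam 6: φ=90°, α=75°
  direction (0.2588, 0.9659); cell (1,5); t to first gridline: x 1.1205, y 0.6212 (then +3.8637 / +1.0353)
    (1,6) via y @ 0.6212  # hit
  → r_6 = 0.6212
beam 7: φ=135°, α=120°
  direction (-0.5000, 0.8660); cell (1,5); t to first gridline: x 1.4200, y 0.6928 (then +2.0000 / +1.1547)
    (1,6) via y @ 0.6928  # hit
  → r_7 = 0.6928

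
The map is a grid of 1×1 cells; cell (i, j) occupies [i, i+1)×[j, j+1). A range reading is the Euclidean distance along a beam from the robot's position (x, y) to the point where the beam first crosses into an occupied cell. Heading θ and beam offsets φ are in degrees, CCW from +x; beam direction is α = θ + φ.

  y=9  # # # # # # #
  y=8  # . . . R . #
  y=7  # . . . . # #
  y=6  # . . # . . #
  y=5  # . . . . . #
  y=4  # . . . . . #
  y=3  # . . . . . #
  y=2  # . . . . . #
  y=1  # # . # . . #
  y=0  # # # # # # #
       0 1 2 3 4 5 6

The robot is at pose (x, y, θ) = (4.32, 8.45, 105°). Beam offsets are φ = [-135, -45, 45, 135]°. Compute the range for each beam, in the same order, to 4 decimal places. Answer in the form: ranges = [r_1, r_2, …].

ranges = [0.9000, 0.6351, 1.1000, 1.6743]

beam 1: φ=-135°, α=330°
  cosα=0.8660 sinα=-0.5000 | (4,8) | tMaxX 0.7852 tMaxY 0.9000 | tΔX 1.1547 tΔY 2.0000
    t=0.7852 [x] (5,8)
    t=0.9000 [y] (5,7) — stop
  → r_1 = 0.9000
beam 2: φ=-45°, α=60°
  cosα=0.5000 sinα=0.8660 | (4,8) | tMaxX 1.3600 tMaxY 0.6351 | tΔX 2.0000 tΔY 1.1547
    t=0.6351 [y] (4,9) — stop
  → r_2 = 0.6351
beam 3: φ=45°, α=150°
  cosα=-0.8660 sinα=0.5000 | (4,8) | tMaxX 0.3695 tMaxY 1.1000 | tΔX 1.1547 tΔY 2.0000
    t=0.3695 [x] (3,8)
    t=1.1000 [y] (3,9) — stop
  → r_3 = 1.1000
beam 4: φ=135°, α=240°
  cosα=-0.5000 sinα=-0.8660 | (4,8) | tMaxX 0.6400 tMaxY 0.5196 | tΔX 2.0000 tΔY 1.1547
    t=0.5196 [y] (4,7)
    t=0.6400 [x] (3,7)
    t=1.6743 [y] (3,6) — stop
  → r_4 = 1.6743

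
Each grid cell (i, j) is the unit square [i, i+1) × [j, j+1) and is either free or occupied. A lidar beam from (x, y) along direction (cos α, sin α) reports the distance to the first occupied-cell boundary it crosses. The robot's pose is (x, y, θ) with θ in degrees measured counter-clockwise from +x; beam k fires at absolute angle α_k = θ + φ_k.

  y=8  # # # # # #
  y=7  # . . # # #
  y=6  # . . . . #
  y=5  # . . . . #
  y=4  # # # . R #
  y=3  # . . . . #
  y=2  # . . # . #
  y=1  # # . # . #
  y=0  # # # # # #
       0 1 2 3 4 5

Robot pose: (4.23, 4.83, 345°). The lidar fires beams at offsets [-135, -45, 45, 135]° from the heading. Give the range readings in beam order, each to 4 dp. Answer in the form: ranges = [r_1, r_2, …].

beam 1: φ=-135°, α=210°
  d=(-0.8660,-0.5000)  start (4,4)  tX=0.2656 tY=1.6600  stride 1/|dx|=1.1547 1/|dy|=2.0000
    cross x-line → (3,4), t=0.2656
    cross x-line → (2,4), t=1.4203 (wall)
  → r_1 = 1.4203
beam 2: φ=-45°, α=300°
  d=(0.5000,-0.8660)  start (4,4)  tX=1.5400 tY=0.9584  stride 1/|dx|=2.0000 1/|dy|=1.1547
    cross y-line → (4,3), t=0.9584
    cross x-line → (5,3), t=1.5400 (wall)
  → r_2 = 1.5400
beam 3: φ=45°, α=30°
  d=(0.8660,0.5000)  start (4,4)  tX=0.8891 tY=0.3400  stride 1/|dx|=1.1547 1/|dy|=2.0000
    cross y-line → (4,5), t=0.3400
    cross x-line → (5,5), t=0.8891 (wall)
  → r_3 = 0.8891
beam 4: φ=135°, α=120°
  d=(-0.5000,0.8660)  start (4,4)  tX=0.4600 tY=0.1963  stride 1/|dx|=2.0000 1/|dy|=1.1547
    cross y-line → (4,5), t=0.1963
    cross x-line → (3,5), t=0.4600
    cross y-line → (3,6), t=1.3510
    cross x-line → (2,6), t=2.4600
    cross y-line → (2,7), t=2.5057
    cross y-line → (2,8), t=3.6604 (wall)
  → r_4 = 3.6604

ranges = [1.4203, 1.5400, 0.8891, 3.6604]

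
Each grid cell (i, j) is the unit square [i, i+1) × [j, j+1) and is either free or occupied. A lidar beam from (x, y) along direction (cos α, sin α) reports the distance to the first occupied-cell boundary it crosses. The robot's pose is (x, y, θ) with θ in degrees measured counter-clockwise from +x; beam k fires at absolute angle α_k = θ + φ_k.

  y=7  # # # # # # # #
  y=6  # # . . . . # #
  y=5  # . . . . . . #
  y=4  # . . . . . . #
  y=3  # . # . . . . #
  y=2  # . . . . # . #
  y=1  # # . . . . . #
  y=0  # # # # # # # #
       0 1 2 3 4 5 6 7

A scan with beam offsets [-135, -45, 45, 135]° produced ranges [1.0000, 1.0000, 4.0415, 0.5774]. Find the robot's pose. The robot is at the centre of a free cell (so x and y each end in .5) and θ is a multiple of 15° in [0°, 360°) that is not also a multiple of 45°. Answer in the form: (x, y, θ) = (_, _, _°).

Enumerate (i+0.5, j+0.5, θ) over the 31 free cells and 16 admissible headings. For each, cast all 4 beams and compare to the given ranges.
  (4.5, 6.5, 15°): beam 1 = 3.0000 ≠ 1.0000 ✗
  (5.5, 1.5, 120°): beam 1 = 1.5529 ≠ 1.0000 ✗
  (1.5, 4.5, 255°): beam 2 = 0.5774 ≠ 1.0000 ✗
  …
  (4.5, 1.5, 105°): r_1=1.0000, r_2=1.0000, r_3=4.0415, r_4=0.5774 — all match ✓
Unique over the lattice → pose = (4.5, 1.5, 105°).

(x, y, θ) = (4.5, 1.5, 105°)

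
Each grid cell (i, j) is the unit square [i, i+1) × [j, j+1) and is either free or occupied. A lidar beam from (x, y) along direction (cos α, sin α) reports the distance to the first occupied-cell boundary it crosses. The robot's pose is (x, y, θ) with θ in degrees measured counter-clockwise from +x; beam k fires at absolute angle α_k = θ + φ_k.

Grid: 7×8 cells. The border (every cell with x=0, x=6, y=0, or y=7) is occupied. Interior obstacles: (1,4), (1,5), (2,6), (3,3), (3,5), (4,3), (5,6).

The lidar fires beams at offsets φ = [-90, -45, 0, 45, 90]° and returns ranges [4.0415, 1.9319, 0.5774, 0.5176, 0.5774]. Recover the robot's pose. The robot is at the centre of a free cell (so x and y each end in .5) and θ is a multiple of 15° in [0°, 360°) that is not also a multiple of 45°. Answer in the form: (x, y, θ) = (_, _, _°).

(x, y, θ) = (1.5, 1.5, 150°)

Enumerate (i+0.5, j+0.5, θ) over the 23 free cells and 16 admissible headings. For each, cast all 5 beams and compare to the given ranges.
  (2.5, 4.5, 300°): beam 1 = 0.5774 ≠ 4.0415 ✗
  (4.5, 1.5, 330°): beam 1 = 0.5774 ≠ 4.0415 ✗
  (5.5, 3.5, 330°): beam 1 = 2.8868 ≠ 4.0415 ✗
  (5.5, 5.5, 285°): beam 1 = 1.5529 ≠ 4.0415 ✗
  …
  (1.5, 1.5, 150°): r_1=4.0415, r_2=1.9319, r_3=0.5774, r_4=0.5176, r_5=0.5774 — all match ✓
No second candidate reproduces the full scan.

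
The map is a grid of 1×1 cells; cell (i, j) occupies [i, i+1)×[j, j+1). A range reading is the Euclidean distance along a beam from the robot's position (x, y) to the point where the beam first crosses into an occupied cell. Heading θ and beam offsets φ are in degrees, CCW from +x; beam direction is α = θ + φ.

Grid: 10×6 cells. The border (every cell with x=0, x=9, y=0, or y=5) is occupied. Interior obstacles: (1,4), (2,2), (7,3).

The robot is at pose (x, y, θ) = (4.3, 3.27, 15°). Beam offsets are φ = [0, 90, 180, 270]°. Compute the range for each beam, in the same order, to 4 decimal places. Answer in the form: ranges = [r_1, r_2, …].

beam 1: φ=0°, α=15°
  d=(0.9659,0.2588)  start (4,3)  tX=0.7247 tY=2.8205  stride 1/|dx|=1.0353 1/|dy|=3.8637
    cross x-line → (5,3), t=0.7247
    cross x-line → (6,3), t=1.7600
    cross x-line → (7,3), t=2.7952 (wall)
  → r_1 = 2.7952
beam 2: φ=90°, α=105°
  d=(-0.2588,0.9659)  start (4,3)  tX=1.1591 tY=0.7558  stride 1/|dx|=3.8637 1/|dy|=1.0353
    cross y-line → (4,4), t=0.7558
    cross x-line → (3,4), t=1.1591
    cross y-line → (3,5), t=1.7910 (wall)
  → r_2 = 1.7910
beam 3: φ=180°, α=195°
  d=(-0.9659,-0.2588)  start (4,3)  tX=0.3106 tY=1.0432  stride 1/|dx|=1.0353 1/|dy|=3.8637
    cross x-line → (3,3), t=0.3106
    cross y-line → (3,2), t=1.0432
    cross x-line → (2,2), t=1.3459 (wall)
  → r_3 = 1.3459
beam 4: φ=270°, α=285°
  d=(0.2588,-0.9659)  start (4,3)  tX=2.7046 tY=0.2795  stride 1/|dx|=3.8637 1/|dy|=1.0353
    cross y-line → (4,2), t=0.2795
    cross y-line → (4,1), t=1.3148
    cross y-line → (4,0), t=2.3501 (wall)
  → r_4 = 2.3501

ranges = [2.7952, 1.7910, 1.3459, 2.3501]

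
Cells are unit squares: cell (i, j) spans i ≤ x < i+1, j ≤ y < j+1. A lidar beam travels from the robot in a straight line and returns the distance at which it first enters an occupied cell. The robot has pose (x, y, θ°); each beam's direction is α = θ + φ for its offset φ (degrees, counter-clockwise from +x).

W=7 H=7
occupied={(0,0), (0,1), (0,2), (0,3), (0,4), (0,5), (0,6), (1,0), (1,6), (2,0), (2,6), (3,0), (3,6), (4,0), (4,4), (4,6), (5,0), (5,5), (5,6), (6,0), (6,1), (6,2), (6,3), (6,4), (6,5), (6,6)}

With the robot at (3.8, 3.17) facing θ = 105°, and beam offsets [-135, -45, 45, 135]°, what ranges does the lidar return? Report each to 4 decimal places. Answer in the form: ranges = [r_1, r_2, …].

ranges = [2.5403, 0.9584, 3.2332, 2.5057]

beam 1: φ=-135°, α=330°
  cosα=0.8660 sinα=-0.5000 | (3,3) | tMaxX 0.2309 tMaxY 0.3400 | tΔX 1.1547 tΔY 2.0000
    t=0.2309 [x] (4,3)
    t=0.3400 [y] (4,2)
    t=1.3856 [x] (5,2)
    t=2.3400 [y] (5,1)
    t=2.5403 [x] (6,1) — stop
  → r_1 = 2.5403
beam 2: φ=-45°, α=60°
  cosα=0.5000 sinα=0.8660 | (3,3) | tMaxX 0.4000 tMaxY 0.9584 | tΔX 2.0000 tΔY 1.1547
    t=0.4000 [x] (4,3)
    t=0.9584 [y] (4,4) — stop
  → r_2 = 0.9584
beam 3: φ=45°, α=150°
  cosα=-0.8660 sinα=0.5000 | (3,3) | tMaxX 0.9238 tMaxY 1.6600 | tΔX 1.1547 tΔY 2.0000
    t=0.9238 [x] (2,3)
    t=1.6600 [y] (2,4)
    t=2.0785 [x] (1,4)
    t=3.2332 [x] (0,4) — stop
  → r_3 = 3.2332
beam 4: φ=135°, α=240°
  cosα=-0.5000 sinα=-0.8660 | (3,3) | tMaxX 1.6000 tMaxY 0.1963 | tΔX 2.0000 tΔY 1.1547
    t=0.1963 [y] (3,2)
    t=1.3510 [y] (3,1)
    t=1.6000 [x] (2,1)
    t=2.5057 [y] (2,0) — stop
  → r_4 = 2.5057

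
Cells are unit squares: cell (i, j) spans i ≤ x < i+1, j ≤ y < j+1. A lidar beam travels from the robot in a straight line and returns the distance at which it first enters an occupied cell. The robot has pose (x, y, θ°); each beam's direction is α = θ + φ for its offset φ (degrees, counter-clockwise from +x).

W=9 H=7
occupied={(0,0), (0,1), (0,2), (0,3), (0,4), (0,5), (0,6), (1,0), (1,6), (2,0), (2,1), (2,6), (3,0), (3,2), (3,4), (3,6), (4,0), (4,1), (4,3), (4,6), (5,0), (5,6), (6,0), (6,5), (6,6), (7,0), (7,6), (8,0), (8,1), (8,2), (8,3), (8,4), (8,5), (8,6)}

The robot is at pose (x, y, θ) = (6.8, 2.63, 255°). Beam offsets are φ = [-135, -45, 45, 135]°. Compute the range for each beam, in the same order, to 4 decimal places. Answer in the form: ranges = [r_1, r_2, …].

beam 1: φ=-135°, α=120°
  direction (-0.5000, 0.8660); cell (6,2); t to first gridline: x 1.6000, y 0.4272 (then +2.0000 / +1.1547)
    (6,3) via y @ 0.4272
    (6,4) via y @ 1.5819
    (5,4) via x @ 1.6000
    (5,5) via y @ 2.7366
    (4,5) via x @ 3.6000
    (4,6) via y @ 3.8913  # hit
  → r_1 = 3.8913
beam 2: φ=-45°, α=210°
  direction (-0.8660, -0.5000); cell (6,2); t to first gridline: x 0.9238, y 1.2600 (then +1.1547 / +2.0000)
    (5,2) via x @ 0.9238
    (5,1) via y @ 1.2600
    (4,1) via x @ 2.0785  # hit
  → r_2 = 2.0785
beam 3: φ=45°, α=300°
  direction (0.5000, -0.8660); cell (6,2); t to first gridline: x 0.4000, y 0.7275 (then +2.0000 / +1.1547)
    (7,2) via x @ 0.4000
    (7,1) via y @ 0.7275
    (7,0) via y @ 1.8822  # hit
  → r_3 = 1.8822
beam 4: φ=135°, α=30°
  direction (0.8660, 0.5000); cell (6,2); t to first gridline: x 0.2309, y 0.7400 (then +1.1547 / +2.0000)
    (7,2) via x @ 0.2309
    (7,3) via y @ 0.7400
    (8,3) via x @ 1.3856  # hit
  → r_4 = 1.3856

ranges = [3.8913, 2.0785, 1.8822, 1.3856]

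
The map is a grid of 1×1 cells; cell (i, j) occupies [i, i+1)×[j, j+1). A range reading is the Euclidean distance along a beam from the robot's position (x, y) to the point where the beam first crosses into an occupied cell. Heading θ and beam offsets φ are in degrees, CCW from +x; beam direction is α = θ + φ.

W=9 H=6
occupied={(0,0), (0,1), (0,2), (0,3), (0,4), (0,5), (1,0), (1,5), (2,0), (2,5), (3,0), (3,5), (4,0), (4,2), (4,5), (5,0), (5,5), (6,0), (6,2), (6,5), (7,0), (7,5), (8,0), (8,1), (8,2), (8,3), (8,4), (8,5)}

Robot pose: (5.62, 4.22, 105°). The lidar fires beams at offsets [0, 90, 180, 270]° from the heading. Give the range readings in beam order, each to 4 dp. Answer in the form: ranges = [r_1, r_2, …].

ranges = [0.8075, 4.7830, 1.4682, 2.4640]

beam 1: φ=0°, α=105°
  direction (-0.2588, 0.9659); cell (5,4); t to first gridline: x 2.3955, y 0.8075 (then +3.8637 / +1.0353)
    (5,5) via y @ 0.8075  # hit
  → r_1 = 0.8075
beam 2: φ=90°, α=195°
  direction (-0.9659, -0.2588); cell (5,4); t to first gridline: x 0.6419, y 0.8500 (then +1.0353 / +3.8637)
    (4,4) via x @ 0.6419
    (4,3) via y @ 0.8500
    (3,3) via x @ 1.6771
    (2,3) via x @ 2.7124
    (1,3) via x @ 3.7477
    (1,2) via y @ 4.7137
    (0,2) via x @ 4.7830  # hit
  → r_2 = 4.7830
beam 3: φ=180°, α=285°
  direction (0.2588, -0.9659); cell (5,4); t to first gridline: x 1.4682, y 0.2278 (then +3.8637 / +1.0353)
    (5,3) via y @ 0.2278
    (5,2) via y @ 1.2630
    (6,2) via x @ 1.4682  # hit
  → r_3 = 1.4682
beam 4: φ=270°, α=15°
  direction (0.9659, 0.2588); cell (5,4); t to first gridline: x 0.3934, y 3.0137 (then +1.0353 / +3.8637)
    (6,4) via x @ 0.3934
    (7,4) via x @ 1.4287
    (8,4) via x @ 2.4640  # hit
  → r_4 = 2.4640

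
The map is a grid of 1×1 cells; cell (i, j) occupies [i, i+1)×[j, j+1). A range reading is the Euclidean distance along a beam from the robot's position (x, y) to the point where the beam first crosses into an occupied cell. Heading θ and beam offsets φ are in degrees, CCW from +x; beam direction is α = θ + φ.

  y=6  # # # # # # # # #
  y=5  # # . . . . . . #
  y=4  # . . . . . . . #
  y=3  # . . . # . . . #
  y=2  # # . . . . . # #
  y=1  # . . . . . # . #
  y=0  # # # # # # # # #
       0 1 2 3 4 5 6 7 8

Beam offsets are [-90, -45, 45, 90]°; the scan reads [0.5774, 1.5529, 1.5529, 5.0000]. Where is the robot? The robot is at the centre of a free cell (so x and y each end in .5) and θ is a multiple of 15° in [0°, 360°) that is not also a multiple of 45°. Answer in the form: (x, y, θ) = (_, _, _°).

(x, y, θ) = (4.5, 1.5, 30°)

Candidates: 30 free-cell centres × 16 headings = 480 poses. Raycast each; keep the one whose scan matches to 4 dp.
  (3.5, 1.5, 105°): beam 1 = 3.6235 ≠ 0.5774 ✗
  (3.5, 2.5, 300°): beam 1 = 2.8868 ≠ 0.5774 ✗
  (2.5, 2.5, 30°): beam 1 = 1.7321 ≠ 0.5774 ✗
  (4.5, 1.5, 60°): beam 1 = 1.0000 ≠ 0.5774 ✗
  …
  (4.5, 1.5, 30°): r_1=0.5774, r_2=1.5529, r_3=1.5529, r_4=5.0000 — all match ✓
Only this pose fits every beam.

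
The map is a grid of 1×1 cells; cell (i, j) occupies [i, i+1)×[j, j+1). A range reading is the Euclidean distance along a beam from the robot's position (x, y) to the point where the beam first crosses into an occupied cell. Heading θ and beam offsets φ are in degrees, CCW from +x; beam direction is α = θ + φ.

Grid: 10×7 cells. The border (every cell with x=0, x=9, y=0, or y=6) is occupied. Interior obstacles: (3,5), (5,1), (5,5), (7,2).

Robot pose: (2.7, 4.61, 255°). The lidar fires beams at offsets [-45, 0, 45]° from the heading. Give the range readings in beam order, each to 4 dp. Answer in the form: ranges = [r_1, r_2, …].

beam 1: φ=-45°, α=210°
  direction (-0.8660, -0.5000); cell (2,4); t to first gridline: x 0.8083, y 1.2200 (then +1.1547 / +2.0000)
    (1,4) via x @ 0.8083
    (1,3) via y @ 1.2200
    (0,3) via x @ 1.9630  # hit
  → r_1 = 1.9630
beam 2: φ=0°, α=255°
  direction (-0.2588, -0.9659); cell (2,4); t to first gridline: x 2.7046, y 0.6315 (then +3.8637 / +1.0353)
    (2,3) via y @ 0.6315
    (2,2) via y @ 1.6668
    (2,1) via y @ 2.7021
    (1,1) via x @ 2.7046
    (1,0) via y @ 3.7373  # hit
  → r_2 = 3.7373
beam 3: φ=45°, α=300°
  direction (0.5000, -0.8660); cell (2,4); t to first gridline: x 0.6000, y 0.7044 (then +2.0000 / +1.1547)
    (3,4) via x @ 0.6000
    (3,3) via y @ 0.7044
    (3,2) via y @ 1.8591
    (4,2) via x @ 2.6000
    (4,1) via y @ 3.0138
    (4,0) via y @ 4.1685  # hit
  → r_3 = 4.1685

ranges = [1.9630, 3.7373, 4.1685]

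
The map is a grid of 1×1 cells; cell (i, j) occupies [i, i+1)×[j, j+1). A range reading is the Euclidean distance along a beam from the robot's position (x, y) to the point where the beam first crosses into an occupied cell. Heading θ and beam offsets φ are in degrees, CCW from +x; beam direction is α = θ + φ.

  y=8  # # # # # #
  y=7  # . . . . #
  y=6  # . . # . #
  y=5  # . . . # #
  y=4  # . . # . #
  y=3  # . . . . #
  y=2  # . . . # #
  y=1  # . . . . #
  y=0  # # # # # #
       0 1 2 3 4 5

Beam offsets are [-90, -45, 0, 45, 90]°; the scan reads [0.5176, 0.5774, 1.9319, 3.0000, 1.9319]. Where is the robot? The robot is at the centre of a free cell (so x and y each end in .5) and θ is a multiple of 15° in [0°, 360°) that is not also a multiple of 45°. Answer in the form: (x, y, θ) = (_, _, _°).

Enumerate (i+0.5, j+0.5, θ) over the 24 free cells and 16 admissible headings. For each, cast all 5 beams and compare to the given ranges.
  (2.5, 2.5, 150°): beam 1 = 1.7321 ≠ 0.5176 ✗
  (2.5, 4.5, 105°): beam 2 = 1.7321 ≠ 0.5774 ✗
  (2.5, 6.5, 60°): beam 1 = 0.5774 ≠ 0.5176 ✗
  (4.5, 4.5, 300°): beam 1 = 0.5774 ≠ 0.5176 ✗
  …
  (1.5, 7.5, 255°): r_1=0.5176, r_2=0.5774, r_3=1.9319, r_4=3.0000, r_5=1.9319 — all match ✓
Unique over the lattice → pose = (1.5, 7.5, 255°).

(x, y, θ) = (1.5, 7.5, 255°)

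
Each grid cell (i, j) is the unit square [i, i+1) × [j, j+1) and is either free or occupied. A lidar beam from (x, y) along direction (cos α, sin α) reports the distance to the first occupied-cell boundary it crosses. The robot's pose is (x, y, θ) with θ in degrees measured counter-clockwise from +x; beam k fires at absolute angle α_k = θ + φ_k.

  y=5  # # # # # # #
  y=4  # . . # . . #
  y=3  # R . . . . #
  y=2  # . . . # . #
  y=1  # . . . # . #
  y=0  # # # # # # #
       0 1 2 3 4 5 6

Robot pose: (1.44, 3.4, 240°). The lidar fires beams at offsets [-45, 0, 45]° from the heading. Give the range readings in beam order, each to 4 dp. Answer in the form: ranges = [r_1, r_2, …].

ranges = [0.4555, 0.8800, 2.4847]

beam 1: φ=-45°, α=195°
  direction (-0.9659, -0.2588); cell (1,3); t to first gridline: x 0.4555, y 1.5455 (then +1.0353 / +3.8637)
    (0,3) via x @ 0.4555  # hit
  → r_1 = 0.4555
beam 2: φ=0°, α=240°
  direction (-0.5000, -0.8660); cell (1,3); t to first gridline: x 0.8800, y 0.4619 (then +2.0000 / +1.1547)
    (1,2) via y @ 0.4619
    (0,2) via x @ 0.8800  # hit
  → r_2 = 0.8800
beam 3: φ=45°, α=285°
  direction (0.2588, -0.9659); cell (1,3); t to first gridline: x 2.1637, y 0.4141 (then +3.8637 / +1.0353)
    (1,2) via y @ 0.4141
    (1,1) via y @ 1.4494
    (2,1) via x @ 2.1637
    (2,0) via y @ 2.4847  # hit
  → r_3 = 2.4847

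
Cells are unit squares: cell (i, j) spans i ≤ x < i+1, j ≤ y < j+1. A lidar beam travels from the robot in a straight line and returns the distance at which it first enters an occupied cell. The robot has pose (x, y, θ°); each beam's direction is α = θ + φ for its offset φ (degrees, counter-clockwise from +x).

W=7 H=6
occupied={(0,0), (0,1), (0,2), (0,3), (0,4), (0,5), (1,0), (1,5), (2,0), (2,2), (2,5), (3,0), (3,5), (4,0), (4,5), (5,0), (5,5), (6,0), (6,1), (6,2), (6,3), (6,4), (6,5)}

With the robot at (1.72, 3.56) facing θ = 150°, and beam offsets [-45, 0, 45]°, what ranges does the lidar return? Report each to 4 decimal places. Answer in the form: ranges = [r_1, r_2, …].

beam 1: φ=-45°, α=105°
  cosα=-0.2588 sinα=0.9659 | (1,3) | tMaxX 2.7819 tMaxY 0.4555 | tΔX 3.8637 tΔY 1.0353
    t=0.4555 [y] (1,4)
    t=1.4908 [y] (1,5) — stop
  → r_1 = 1.4908
beam 2: φ=0°, α=150°
  cosα=-0.8660 sinα=0.5000 | (1,3) | tMaxX 0.8314 tMaxY 0.8800 | tΔX 1.1547 tΔY 2.0000
    t=0.8314 [x] (0,3) — stop
  → r_2 = 0.8314
beam 3: φ=45°, α=195°
  cosα=-0.9659 sinα=-0.2588 | (1,3) | tMaxX 0.7454 tMaxY 2.1637 | tΔX 1.0353 tΔY 3.8637
    t=0.7454 [x] (0,3) — stop
  → r_3 = 0.7454

ranges = [1.4908, 0.8314, 0.7454]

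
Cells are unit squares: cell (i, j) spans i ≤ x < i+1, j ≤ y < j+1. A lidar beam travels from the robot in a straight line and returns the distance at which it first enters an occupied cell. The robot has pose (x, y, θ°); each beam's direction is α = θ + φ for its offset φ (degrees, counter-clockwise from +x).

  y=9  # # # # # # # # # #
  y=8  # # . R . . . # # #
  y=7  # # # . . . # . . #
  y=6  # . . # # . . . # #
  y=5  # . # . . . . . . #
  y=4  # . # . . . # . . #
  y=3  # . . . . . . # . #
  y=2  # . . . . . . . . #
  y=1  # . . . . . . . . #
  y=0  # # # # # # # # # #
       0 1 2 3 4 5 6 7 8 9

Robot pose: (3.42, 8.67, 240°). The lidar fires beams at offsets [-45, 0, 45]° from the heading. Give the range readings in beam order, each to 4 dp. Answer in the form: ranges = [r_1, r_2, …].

beam 1: φ=-45°, α=195°
  d=(-0.9659,-0.2588)  start (3,8)  tX=0.4348 tY=2.5887  stride 1/|dx|=1.0353 1/|dy|=3.8637
    cross x-line → (2,8), t=0.4348
    cross x-line → (1,8), t=1.4701 (wall)
  → r_1 = 1.4701
beam 2: φ=0°, α=240°
  d=(-0.5000,-0.8660)  start (3,8)  tX=0.8400 tY=0.7736  stride 1/|dx|=2.0000 1/|dy|=1.1547
    cross y-line → (3,7), t=0.7736
    cross x-line → (2,7), t=0.8400 (wall)
  → r_2 = 0.8400
beam 3: φ=45°, α=285°
  d=(0.2588,-0.9659)  start (3,8)  tX=2.2409 tY=0.6936  stride 1/|dx|=3.8637 1/|dy|=1.0353
    cross y-line → (3,7), t=0.6936
    cross y-line → (3,6), t=1.7289 (wall)
  → r_3 = 1.7289

ranges = [1.4701, 0.8400, 1.7289]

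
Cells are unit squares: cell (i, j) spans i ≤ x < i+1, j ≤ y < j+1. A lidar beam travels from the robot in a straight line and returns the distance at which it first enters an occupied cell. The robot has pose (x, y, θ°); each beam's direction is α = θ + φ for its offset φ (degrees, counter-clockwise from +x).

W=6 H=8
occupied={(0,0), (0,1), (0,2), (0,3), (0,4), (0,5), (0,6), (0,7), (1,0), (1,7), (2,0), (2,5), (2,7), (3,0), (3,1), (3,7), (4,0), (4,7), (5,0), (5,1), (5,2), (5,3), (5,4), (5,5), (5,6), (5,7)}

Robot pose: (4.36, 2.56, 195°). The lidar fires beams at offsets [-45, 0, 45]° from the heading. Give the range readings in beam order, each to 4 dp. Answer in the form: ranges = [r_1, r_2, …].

ranges = [3.8798, 3.4785, 0.7200]

beam 1: φ=-45°, α=150°
  d=(-0.8660,0.5000)  start (4,2)  tX=0.4157 tY=0.8800  stride 1/|dx|=1.1547 1/|dy|=2.0000
    cross x-line → (3,2), t=0.4157
    cross y-line → (3,3), t=0.8800
    cross x-line → (2,3), t=1.5704
    cross x-line → (1,3), t=2.7251
    cross y-line → (1,4), t=2.8800
    cross x-line → (0,4), t=3.8798 (wall)
  → r_1 = 3.8798
beam 2: φ=0°, α=195°
  d=(-0.9659,-0.2588)  start (4,2)  tX=0.3727 tY=2.1637  stride 1/|dx|=1.0353 1/|dy|=3.8637
    cross x-line → (3,2), t=0.3727
    cross x-line → (2,2), t=1.4080
    cross y-line → (2,1), t=2.1637
    cross x-line → (1,1), t=2.4433
    cross x-line → (0,1), t=3.4785 (wall)
  → r_2 = 3.4785
beam 3: φ=45°, α=240°
  d=(-0.5000,-0.8660)  start (4,2)  tX=0.7200 tY=0.6466  stride 1/|dx|=2.0000 1/|dy|=1.1547
    cross y-line → (4,1), t=0.6466
    cross x-line → (3,1), t=0.7200 (wall)
  → r_3 = 0.7200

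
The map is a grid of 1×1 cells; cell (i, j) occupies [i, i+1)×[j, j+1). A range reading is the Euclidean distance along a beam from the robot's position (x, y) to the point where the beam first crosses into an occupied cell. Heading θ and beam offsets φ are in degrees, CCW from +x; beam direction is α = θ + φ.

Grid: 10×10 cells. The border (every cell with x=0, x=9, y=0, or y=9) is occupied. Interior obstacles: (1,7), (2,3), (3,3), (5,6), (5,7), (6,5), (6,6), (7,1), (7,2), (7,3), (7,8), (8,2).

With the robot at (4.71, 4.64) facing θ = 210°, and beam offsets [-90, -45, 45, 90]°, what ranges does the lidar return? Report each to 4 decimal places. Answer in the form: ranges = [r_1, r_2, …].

ranges = [5.0345, 3.8409, 3.7684, 4.2031]

beam 1: φ=-90°, α=120°
  direction (-0.5000, 0.8660); cell (4,4); t to first gridline: x 1.4200, y 0.4157 (then +2.0000 / +1.1547)
    (4,5) via y @ 0.4157
    (3,5) via x @ 1.4200
    (3,6) via y @ 1.5704
    (3,7) via y @ 2.7251
    (2,7) via x @ 3.4200
    (2,8) via y @ 3.8798
    (2,9) via y @ 5.0345  # hit
  → r_1 = 5.0345
beam 2: φ=-45°, α=165°
  direction (-0.9659, 0.2588); cell (4,4); t to first gridline: x 0.7350, y 1.3909 (then +1.0353 / +3.8637)
    (3,4) via x @ 0.7350
    (3,5) via y @ 1.3909
    (2,5) via x @ 1.7703
    (1,5) via x @ 2.8056
    (0,5) via x @ 3.8409  # hit
  → r_2 = 3.8409
beam 3: φ=45°, α=255°
  direction (-0.2588, -0.9659); cell (4,4); t to first gridline: x 2.7432, y 0.6626 (then +3.8637 / +1.0353)
    (4,3) via y @ 0.6626
    (4,2) via y @ 1.6979
    (4,1) via y @ 2.7331
    (3,1) via x @ 2.7432
    (3,0) via y @ 3.7684  # hit
  → r_3 = 3.7684
beam 4: φ=90°, α=300°
  direction (0.5000, -0.8660); cell (4,4); t to first gridline: x 0.5800, y 0.7390 (then +2.0000 / +1.1547)
    (5,4) via x @ 0.5800
    (5,3) via y @ 0.7390
    (5,2) via y @ 1.8937
    (6,2) via x @ 2.5800
    (6,1) via y @ 3.0484
    (6,0) via y @ 4.2031  # hit
  → r_4 = 4.2031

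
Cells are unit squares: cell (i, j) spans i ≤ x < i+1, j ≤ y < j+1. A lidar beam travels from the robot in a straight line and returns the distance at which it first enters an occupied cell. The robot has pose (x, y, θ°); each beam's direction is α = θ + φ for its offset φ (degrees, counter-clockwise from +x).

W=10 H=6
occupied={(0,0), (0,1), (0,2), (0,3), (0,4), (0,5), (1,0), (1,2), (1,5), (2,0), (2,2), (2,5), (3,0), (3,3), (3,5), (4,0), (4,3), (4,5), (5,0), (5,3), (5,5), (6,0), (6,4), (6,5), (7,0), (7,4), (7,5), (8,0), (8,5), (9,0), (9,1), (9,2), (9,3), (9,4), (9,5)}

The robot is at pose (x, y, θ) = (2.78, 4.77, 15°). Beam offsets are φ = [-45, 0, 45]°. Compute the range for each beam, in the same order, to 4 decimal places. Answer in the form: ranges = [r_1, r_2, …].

beam 1: φ=-45°, α=330°
  dir = (cos 330°, sin 330°) = (0.8660, -0.5000); from cell (2,4)
  next x-line at t=0.2540, next y-line at t=1.5400; Δt_x=1.1547, Δt_y=2.0000
    x: enter (3,4) at t=0.2540
    x: enter (4,4) at t=1.4087
    y: enter (4,3) at t=1.5400 ← occupied
  → r_1 = 1.5400
beam 2: φ=0°, α=15°
  dir = (cos 15°, sin 15°) = (0.9659, 0.2588); from cell (2,4)
  next x-line at t=0.2278, next y-line at t=0.8887; Δt_x=1.0353, Δt_y=3.8637
    x: enter (3,4) at t=0.2278
    y: enter (3,5) at t=0.8887 ← occupied
  → r_2 = 0.8887
beam 3: φ=45°, α=60°
  dir = (cos 60°, sin 60°) = (0.5000, 0.8660); from cell (2,4)
  next x-line at t=0.4400, next y-line at t=0.2656; Δt_x=2.0000, Δt_y=1.1547
    y: enter (2,5) at t=0.2656 ← occupied
  → r_3 = 0.2656

ranges = [1.5400, 0.8887, 0.2656]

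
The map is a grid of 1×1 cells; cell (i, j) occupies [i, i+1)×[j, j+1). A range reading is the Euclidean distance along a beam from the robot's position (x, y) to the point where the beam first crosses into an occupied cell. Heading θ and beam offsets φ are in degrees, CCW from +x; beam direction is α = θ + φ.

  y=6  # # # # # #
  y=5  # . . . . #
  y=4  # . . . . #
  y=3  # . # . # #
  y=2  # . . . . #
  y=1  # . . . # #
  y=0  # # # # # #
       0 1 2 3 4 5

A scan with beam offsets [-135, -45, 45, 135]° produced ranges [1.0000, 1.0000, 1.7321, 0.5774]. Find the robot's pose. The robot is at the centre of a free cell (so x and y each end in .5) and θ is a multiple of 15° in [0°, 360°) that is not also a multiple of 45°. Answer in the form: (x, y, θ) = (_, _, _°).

(x, y, θ) = (1.5, 4.5, 15°)

Candidates: 17 free-cell centres × 16 headings = 272 poses. Raycast each; keep the one whose scan matches to 4 dp.
  (1.5, 5.5, 210°): beam 1 = 0.5176 ≠ 1.0000 ✗
  (2.5, 2.5, 195°): beam 1 = 0.5774 ≠ 1.0000 ✗
  (2.5, 5.5, 105°): beam 1 = 2.8868 ≠ 1.0000 ✗
  …
  (1.5, 4.5, 15°): r_1=1.0000, r_2=1.0000, r_3=1.7321, r_4=0.5774 — all match ✓
Unique over the lattice → pose = (1.5, 4.5, 15°).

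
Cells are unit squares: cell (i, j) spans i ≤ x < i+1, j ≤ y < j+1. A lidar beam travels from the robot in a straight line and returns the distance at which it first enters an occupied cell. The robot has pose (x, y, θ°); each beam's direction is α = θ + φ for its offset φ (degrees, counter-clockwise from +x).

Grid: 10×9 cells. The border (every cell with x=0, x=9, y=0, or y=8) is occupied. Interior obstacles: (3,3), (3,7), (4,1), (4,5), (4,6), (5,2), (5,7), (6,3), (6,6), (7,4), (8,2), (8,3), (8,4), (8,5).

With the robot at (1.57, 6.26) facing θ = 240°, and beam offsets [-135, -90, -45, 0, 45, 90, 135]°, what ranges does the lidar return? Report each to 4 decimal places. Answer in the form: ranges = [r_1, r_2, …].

beam 1: φ=-135°, α=105°
  d=(-0.2588,0.9659)  start (1,6)  tX=2.2023 tY=0.7661  stride 1/|dx|=3.8637 1/|dy|=1.0353
    cross y-line → (1,7), t=0.7661
    cross y-line → (1,8), t=1.8014 (wall)
  → r_1 = 1.8014
beam 2: φ=-90°, α=150°
  d=(-0.8660,0.5000)  start (1,6)  tX=0.6582 tY=1.4800  stride 1/|dx|=1.1547 1/|dy|=2.0000
    cross x-line → (0,6), t=0.6582 (wall)
  → r_2 = 0.6582
beam 3: φ=-45°, α=195°
  d=(-0.9659,-0.2588)  start (1,6)  tX=0.5901 tY=1.0046  stride 1/|dx|=1.0353 1/|dy|=3.8637
    cross x-line → (0,6), t=0.5901 (wall)
  → r_3 = 0.5901
beam 4: φ=0°, α=240°
  d=(-0.5000,-0.8660)  start (1,6)  tX=1.1400 tY=0.3002  stride 1/|dx|=2.0000 1/|dy|=1.1547
    cross y-line → (1,5), t=0.3002
    cross x-line → (0,5), t=1.1400 (wall)
  → r_4 = 1.1400
beam 5: φ=45°, α=285°
  d=(0.2588,-0.9659)  start (1,6)  tX=1.6614 tY=0.2692  stride 1/|dx|=3.8637 1/|dy|=1.0353
    cross y-line → (1,5), t=0.2692
    cross y-line → (1,4), t=1.3044
    cross x-line → (2,4), t=1.6614
    cross y-line → (2,3), t=2.3397
    cross y-line → (2,2), t=3.3750
    cross y-line → (2,1), t=4.4103
    cross y-line → (2,0), t=5.4456 (wall)
  → r_5 = 5.4456
beam 6: φ=90°, α=330°
  d=(0.8660,-0.5000)  start (1,6)  tX=0.4965 tY=0.5200  stride 1/|dx|=1.1547 1/|dy|=2.0000
    cross x-line → (2,6), t=0.4965
    cross y-line → (2,5), t=0.5200
    cross x-line → (3,5), t=1.6512
    cross y-line → (3,4), t=2.5200
    cross x-line → (4,4), t=2.8059
    cross x-line → (5,4), t=3.9606
    cross y-line → (5,3), t=4.5200
    cross x-line → (6,3), t=5.1153 (wall)
  → r_6 = 5.1153
beam 7: φ=135°, α=15°
  d=(0.9659,0.2588)  start (1,6)  tX=0.4452 tY=2.8591  stride 1/|dx|=1.0353 1/|dy|=3.8637
    cross x-line → (2,6), t=0.4452
    cross x-line → (3,6), t=1.4804
    cross x-line → (4,6), t=2.5157 (wall)
  → r_7 = 2.5157

ranges = [1.8014, 0.6582, 0.5901, 1.1400, 5.4456, 5.1153, 2.5157]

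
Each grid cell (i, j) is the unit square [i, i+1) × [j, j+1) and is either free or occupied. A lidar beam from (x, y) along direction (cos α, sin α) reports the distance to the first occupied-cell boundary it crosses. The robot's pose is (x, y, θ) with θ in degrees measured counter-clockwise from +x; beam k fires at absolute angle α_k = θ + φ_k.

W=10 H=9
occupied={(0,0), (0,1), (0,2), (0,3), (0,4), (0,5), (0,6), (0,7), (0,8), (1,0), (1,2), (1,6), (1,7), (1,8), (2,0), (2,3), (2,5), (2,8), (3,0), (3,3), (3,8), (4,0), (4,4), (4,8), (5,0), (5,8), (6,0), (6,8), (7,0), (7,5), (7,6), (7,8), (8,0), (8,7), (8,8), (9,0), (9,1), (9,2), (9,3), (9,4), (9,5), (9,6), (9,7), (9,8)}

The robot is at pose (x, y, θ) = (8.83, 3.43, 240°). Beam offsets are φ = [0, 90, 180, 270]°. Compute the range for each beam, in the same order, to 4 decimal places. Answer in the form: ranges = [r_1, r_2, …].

ranges = [2.8059, 0.1963, 0.3400, 7.8866]

beam 1: φ=0°, α=240°
  cosα=-0.5000 sinα=-0.8660 | (8,3) | tMaxX 1.6600 tMaxY 0.4965 | tΔX 2.0000 tΔY 1.1547
    t=0.4965 [y] (8,2)
    t=1.6512 [y] (8,1)
    t=1.6600 [x] (7,1)
    t=2.8059 [y] (7,0) — stop
  → r_1 = 2.8059
beam 2: φ=90°, α=330°
  cosα=0.8660 sinα=-0.5000 | (8,3) | tMaxX 0.1963 tMaxY 0.8600 | tΔX 1.1547 tΔY 2.0000
    t=0.1963 [x] (9,3) — stop
  → r_2 = 0.1963
beam 3: φ=180°, α=60°
  cosα=0.5000 sinα=0.8660 | (8,3) | tMaxX 0.3400 tMaxY 0.6582 | tΔX 2.0000 tΔY 1.1547
    t=0.3400 [x] (9,3) — stop
  → r_3 = 0.3400
beam 4: φ=270°, α=150°
  cosα=-0.8660 sinα=0.5000 | (8,3) | tMaxX 0.9584 tMaxY 1.1400 | tΔX 1.1547 tΔY 2.0000
    t=0.9584 [x] (7,3)
    t=1.1400 [y] (7,4)
    t=2.1131 [x] (6,4)
    t=3.1400 [y] (6,5)
    t=3.2678 [x] (5,5)
    t=4.4225 [x] (4,5)
    t=5.1400 [y] (4,6)
    t=5.5772 [x] (3,6)
    t=6.7319 [x] (2,6)
    t=7.1400 [y] (2,7)
    t=7.8866 [x] (1,7) — stop
  → r_4 = 7.8866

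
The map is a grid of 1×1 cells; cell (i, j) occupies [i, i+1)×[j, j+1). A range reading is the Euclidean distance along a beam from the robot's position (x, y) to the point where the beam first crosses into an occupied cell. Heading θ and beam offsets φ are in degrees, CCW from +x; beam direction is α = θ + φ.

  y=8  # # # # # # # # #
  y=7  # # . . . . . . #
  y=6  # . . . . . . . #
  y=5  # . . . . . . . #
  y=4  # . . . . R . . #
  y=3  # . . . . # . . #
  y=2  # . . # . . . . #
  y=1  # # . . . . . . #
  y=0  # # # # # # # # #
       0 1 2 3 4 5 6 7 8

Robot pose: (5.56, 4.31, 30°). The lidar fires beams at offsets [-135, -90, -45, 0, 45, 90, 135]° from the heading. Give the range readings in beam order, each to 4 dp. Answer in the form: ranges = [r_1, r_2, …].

beam 1: φ=-135°, α=255°
  direction (-0.2588, -0.9659); cell (5,4); t to first gridline: x 2.1637, y 0.3209 (then +3.8637 / +1.0353)
    (5,3) via y @ 0.3209  # hit
  → r_1 = 0.3209
beam 2: φ=-90°, α=300°
  direction (0.5000, -0.8660); cell (5,4); t to first gridline: x 0.8800, y 0.3580 (then +2.0000 / +1.1547)
    (5,3) via y @ 0.3580  # hit
  → r_2 = 0.3580
beam 3: φ=-45°, α=345°
  direction (0.9659, -0.2588); cell (5,4); t to first gridline: x 0.4555, y 1.1977 (then +1.0353 / +3.8637)
    (6,4) via x @ 0.4555
    (6,3) via y @ 1.1977
    (7,3) via x @ 1.4908
    (8,3) via x @ 2.5261  # hit
  → r_3 = 2.5261
beam 4: φ=0°, α=30°
  direction (0.8660, 0.5000); cell (5,4); t to first gridline: x 0.5081, y 1.3800 (then +1.1547 / +2.0000)
    (6,4) via x @ 0.5081
    (6,5) via y @ 1.3800
    (7,5) via x @ 1.6628
    (8,5) via x @ 2.8175  # hit
  → r_4 = 2.8175
beam 5: φ=45°, α=75°
  direction (0.2588, 0.9659); cell (5,4); t to first gridline: x 1.7000, y 0.7143 (then +3.8637 / +1.0353)
    (5,5) via y @ 0.7143
    (6,5) via x @ 1.7000
    (6,6) via y @ 1.7496
    (6,7) via y @ 2.7849
    (6,8) via y @ 3.8202  # hit
  → r_5 = 3.8202
beam 6: φ=90°, α=120°
  direction (-0.5000, 0.8660); cell (5,4); t to first gridline: x 1.1200, y 0.7967 (then +2.0000 / +1.1547)
    (5,5) via y @ 0.7967
    (4,5) via x @ 1.1200
    (4,6) via y @ 1.9514
    (4,7) via y @ 3.1061
    (3,7) via x @ 3.1200
    (3,8) via y @ 4.2608  # hit
  → r_6 = 4.2608
beam 7: φ=135°, α=165°
  direction (-0.9659, 0.2588); cell (5,4); t to first gridline: x 0.5798, y 2.6660 (then +1.0353 / +3.8637)
    (4,4) via x @ 0.5798
    (3,4) via x @ 1.6150
    (2,4) via x @ 2.6503
    (2,5) via y @ 2.6660
    (1,5) via x @ 3.6856
    (0,5) via x @ 4.7209  # hit
  → r_7 = 4.7209

ranges = [0.3209, 0.3580, 2.5261, 2.8175, 3.8202, 4.2608, 4.7209]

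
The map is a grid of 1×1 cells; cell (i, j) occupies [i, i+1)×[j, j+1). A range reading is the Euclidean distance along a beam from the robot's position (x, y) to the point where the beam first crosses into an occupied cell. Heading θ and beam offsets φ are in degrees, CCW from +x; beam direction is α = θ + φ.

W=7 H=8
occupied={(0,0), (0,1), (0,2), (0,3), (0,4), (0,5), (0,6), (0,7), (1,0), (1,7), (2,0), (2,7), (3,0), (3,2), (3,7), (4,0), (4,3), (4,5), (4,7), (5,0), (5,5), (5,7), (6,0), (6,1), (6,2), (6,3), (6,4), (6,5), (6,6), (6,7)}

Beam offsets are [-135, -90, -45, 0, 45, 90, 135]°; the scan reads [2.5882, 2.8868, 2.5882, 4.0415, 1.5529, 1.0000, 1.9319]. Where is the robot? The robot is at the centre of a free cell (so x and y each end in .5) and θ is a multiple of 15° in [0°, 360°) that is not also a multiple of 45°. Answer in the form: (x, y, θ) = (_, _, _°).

Enumerate (i+0.5, j+0.5, θ) over the 26 free cells and 16 admissible headings. For each, cast all 7 beams and compare to the given ranges.
  (1.5, 6.5, 285°): beam 1 = 0.5774 ≠ 2.5882 ✗
  (3.5, 5.5, 120°): beam 1 = 0.5176 ≠ 2.5882 ✗
  (3.5, 4.5, 285°): beam 1 = 2.8868 ≠ 2.5882 ✗
  (4.5, 4.5, 105°): beam 1 = 1.7321 ≠ 2.5882 ✗
  …
  (3.5, 4.5, 240°): r_1=2.5882, r_2=2.8868, r_3=2.5882, r_4=4.0415, r_5=1.5529, r_6=1.0000, r_7=1.9319 — all match ✓
Only this pose fits every beam.

(x, y, θ) = (3.5, 4.5, 240°)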